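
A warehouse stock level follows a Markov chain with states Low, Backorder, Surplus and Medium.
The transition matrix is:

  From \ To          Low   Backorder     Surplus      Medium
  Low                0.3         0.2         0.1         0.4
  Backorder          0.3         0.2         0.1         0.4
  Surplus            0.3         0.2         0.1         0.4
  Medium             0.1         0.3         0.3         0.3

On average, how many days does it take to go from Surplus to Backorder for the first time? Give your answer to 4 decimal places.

4.2308

Let t(s) be the expected number of days to first reach Backorder from state s, with t(Backorder) = 0. Conditioning on the first day:
t(Low) = 1 + 0.3·t(Low) + 0.1·t(Surplus) + 0.4·t(Medium)
t(Surplus) = 1 + 0.3·t(Low) + 0.1·t(Surplus) + 0.4·t(Medium)
t(Medium) = 1 + 0.1·t(Low) + 0.3·t(Surplus) + 0.3·t(Medium)
Solving: t(Low) = 4.2308, t(Surplus) = 4.2308, t(Medium) = 3.8462.
Expected days from Surplus to Backorder: 4.2308.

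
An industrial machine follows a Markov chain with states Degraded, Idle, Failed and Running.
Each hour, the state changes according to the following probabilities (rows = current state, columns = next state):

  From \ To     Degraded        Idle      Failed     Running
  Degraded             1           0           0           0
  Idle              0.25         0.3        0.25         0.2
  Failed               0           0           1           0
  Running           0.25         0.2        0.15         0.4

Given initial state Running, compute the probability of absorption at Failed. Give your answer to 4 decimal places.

0.4079

Let h(s) be the probability of absorption at Failed starting from transient state s. Then h(Failed) = 1 and h(Degraded) = 0. By first-step analysis:
h(Idle) = 0.25·0 + 0.3·h(Idle) + 0.25·1 + 0.2·h(Running)
h(Running) = 0.25·0 + 0.2·h(Idle) + 0.15·1 + 0.4·h(Running)
Solving: h(Idle) = 0.4737, h(Running) = 0.4079.
Starting from Running, the probability is 0.4079.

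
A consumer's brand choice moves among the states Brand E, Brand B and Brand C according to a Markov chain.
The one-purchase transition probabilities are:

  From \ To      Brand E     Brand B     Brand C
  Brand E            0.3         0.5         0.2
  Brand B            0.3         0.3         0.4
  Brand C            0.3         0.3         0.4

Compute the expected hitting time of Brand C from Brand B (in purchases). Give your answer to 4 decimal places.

2.9412

Let t(s) be the expected number of purchases to first reach Brand C from state s, with t(Brand C) = 0. Conditioning on the first purchase:
t(Brand E) = 1 + 0.3·t(Brand E) + 0.5·t(Brand B)
t(Brand B) = 1 + 0.3·t(Brand E) + 0.3·t(Brand B)
Solving: t(Brand E) = 3.5294, t(Brand B) = 2.9412.
Expected purchases from Brand B to Brand C: 2.9412.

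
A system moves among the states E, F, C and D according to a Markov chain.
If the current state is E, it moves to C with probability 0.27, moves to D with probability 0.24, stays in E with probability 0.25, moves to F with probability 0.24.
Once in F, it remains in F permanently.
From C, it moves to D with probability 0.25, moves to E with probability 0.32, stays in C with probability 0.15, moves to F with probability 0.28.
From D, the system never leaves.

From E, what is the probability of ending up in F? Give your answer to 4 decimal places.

0.5073

Let h(s) be the probability of absorption at F starting from transient state s. Then h(F) = 1 and h(D) = 0. By first-step analysis:
h(E) = 0.25·h(E) + 0.24·1 + 0.27·h(C) + 0.24·0
h(C) = 0.32·h(E) + 0.28·1 + 0.15·h(C) + 0.25·0
Solving: h(E) = 0.5073, h(C) = 0.5204.
Starting from E, the probability is 0.5073.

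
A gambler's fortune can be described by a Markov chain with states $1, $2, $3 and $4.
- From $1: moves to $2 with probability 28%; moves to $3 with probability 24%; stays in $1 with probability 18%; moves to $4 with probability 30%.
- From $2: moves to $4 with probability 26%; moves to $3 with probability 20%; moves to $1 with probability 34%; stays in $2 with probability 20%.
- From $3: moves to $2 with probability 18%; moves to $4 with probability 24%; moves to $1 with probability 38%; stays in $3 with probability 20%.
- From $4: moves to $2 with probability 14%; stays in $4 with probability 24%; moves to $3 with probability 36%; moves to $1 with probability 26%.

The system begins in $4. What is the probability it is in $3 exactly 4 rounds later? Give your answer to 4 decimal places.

Propagate the distribution vector 4 rounds from $4.
After 0 rounds: (0.0000, 0.0000, 0.0000, 1.0000)
After 1 round: (0.2600, 0.1400, 0.3600, 0.2400)
After 2 rounds: (0.2936, 0.1992, 0.2488, 0.2584)
After 3 rounds: (0.2823, 0.2030, 0.2531, 0.2616)
After 4 rounds: (0.2840, 0.2018, 0.2531, 0.2610)
P(in $3 after 4 rounds) = 0.2531

0.2531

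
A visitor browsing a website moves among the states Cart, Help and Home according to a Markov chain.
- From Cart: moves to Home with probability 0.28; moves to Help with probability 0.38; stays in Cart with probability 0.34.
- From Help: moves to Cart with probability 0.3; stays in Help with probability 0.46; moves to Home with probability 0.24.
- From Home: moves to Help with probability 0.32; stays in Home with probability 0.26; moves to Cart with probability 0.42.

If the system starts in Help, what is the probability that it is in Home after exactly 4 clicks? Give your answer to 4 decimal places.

Propagate the distribution vector 4 clicks from Help.
After 0 clicks: (0.0000, 1.0000, 0.0000)
After 1 click: (0.3000, 0.4600, 0.2400)
After 2 clicks: (0.3408, 0.4024, 0.2568)
After 3 clicks: (0.3444, 0.3968, 0.2588)
After 4 clicks: (0.3448, 0.3962, 0.2590)
P(in Home after 4 clicks) = 0.2590

0.2590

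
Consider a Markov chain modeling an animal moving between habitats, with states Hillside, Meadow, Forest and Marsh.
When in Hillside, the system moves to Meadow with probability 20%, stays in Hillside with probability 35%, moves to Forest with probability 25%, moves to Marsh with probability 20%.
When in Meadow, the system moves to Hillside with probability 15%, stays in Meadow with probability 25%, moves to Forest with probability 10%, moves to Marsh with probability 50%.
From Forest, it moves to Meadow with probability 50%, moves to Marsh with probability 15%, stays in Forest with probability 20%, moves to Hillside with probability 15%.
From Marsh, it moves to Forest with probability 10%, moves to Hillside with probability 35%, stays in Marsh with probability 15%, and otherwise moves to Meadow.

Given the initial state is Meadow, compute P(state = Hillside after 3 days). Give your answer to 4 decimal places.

0.2550

Propagate the distribution vector 3 days from Meadow.
After 0 days: (0.0000, 1.0000, 0.0000, 0.0000)
After 1 day: (0.1500, 0.2500, 0.1000, 0.5000)
After 2 days: (0.2800, 0.3425, 0.1325, 0.2450)
After 3 days: (0.2550, 0.3059, 0.1553, 0.2839)
P(in Hillside after 3 days) = 0.2550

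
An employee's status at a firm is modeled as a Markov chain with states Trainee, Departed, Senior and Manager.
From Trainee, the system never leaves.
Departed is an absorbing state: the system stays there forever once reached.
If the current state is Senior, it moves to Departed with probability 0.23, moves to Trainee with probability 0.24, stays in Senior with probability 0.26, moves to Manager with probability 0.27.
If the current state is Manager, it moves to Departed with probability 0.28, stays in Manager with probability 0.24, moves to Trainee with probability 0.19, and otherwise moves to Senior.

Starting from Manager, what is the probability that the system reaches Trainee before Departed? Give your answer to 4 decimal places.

Let h(s) be the probability of absorption at Trainee starting from transient state s. Then h(Trainee) = 1 and h(Departed) = 0. By first-step analysis:
h(Senior) = 0.24·1 + 0.23·0 + 0.26·h(Senior) + 0.27·h(Manager)
h(Manager) = 0.19·1 + 0.28·0 + 0.29·h(Senior) + 0.24·h(Manager)
Solving: h(Senior) = 0.4828, h(Manager) = 0.4342.
Starting from Manager, the probability is 0.4342.

0.4342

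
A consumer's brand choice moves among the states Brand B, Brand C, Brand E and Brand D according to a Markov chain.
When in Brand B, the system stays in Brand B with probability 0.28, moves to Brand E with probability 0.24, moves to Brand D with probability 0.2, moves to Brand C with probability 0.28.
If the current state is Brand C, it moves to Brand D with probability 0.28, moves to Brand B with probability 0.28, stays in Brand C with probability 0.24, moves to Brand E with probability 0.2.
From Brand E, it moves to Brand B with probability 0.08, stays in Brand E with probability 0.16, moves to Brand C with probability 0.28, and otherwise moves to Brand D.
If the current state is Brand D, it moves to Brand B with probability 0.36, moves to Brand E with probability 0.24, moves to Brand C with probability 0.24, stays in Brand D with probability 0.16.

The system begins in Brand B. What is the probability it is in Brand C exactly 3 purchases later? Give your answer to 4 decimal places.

Propagate the distribution vector 3 purchases from Brand B.
After 0 purchases: (1.0000, 0.0000, 0.0000, 0.0000)
After 1 purchase: (0.2800, 0.2800, 0.2400, 0.2000)
After 2 purchases: (0.2480, 0.2608, 0.2096, 0.2816)
After 3 purchases: (0.2606, 0.2583, 0.2128, 0.2683)
P(in Brand C after 3 purchases) = 0.2583

0.2583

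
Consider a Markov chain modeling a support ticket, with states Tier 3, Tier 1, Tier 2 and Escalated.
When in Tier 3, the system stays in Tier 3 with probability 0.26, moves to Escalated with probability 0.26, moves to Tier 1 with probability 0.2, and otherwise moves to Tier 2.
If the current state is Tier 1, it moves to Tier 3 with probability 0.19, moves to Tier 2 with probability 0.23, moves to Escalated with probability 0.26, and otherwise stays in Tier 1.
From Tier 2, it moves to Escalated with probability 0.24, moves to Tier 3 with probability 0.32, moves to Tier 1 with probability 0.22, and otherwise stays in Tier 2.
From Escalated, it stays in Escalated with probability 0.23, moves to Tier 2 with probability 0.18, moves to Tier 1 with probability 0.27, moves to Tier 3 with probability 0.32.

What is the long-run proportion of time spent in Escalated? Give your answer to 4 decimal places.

0.2480

Let the stationary distribution be π with π = πP and π_1 + π_2 + π_3 + π_4 = 1.
π_1 = 0.26·π_1 + 0.19·π_2 + 0.32·π_3 + 0.32·π_4
π_2 = 0.2·π_1 + 0.32·π_2 + 0.22·π_3 + 0.27·π_4
π_3 = 0.28·π_1 + 0.23·π_2 + 0.22·π_3 + 0.18·π_4
Solving with the normalization constraint gives π = (0.2710, 0.2522, 0.2289, 0.2480).
So the stationary probability of Escalated is 0.2480.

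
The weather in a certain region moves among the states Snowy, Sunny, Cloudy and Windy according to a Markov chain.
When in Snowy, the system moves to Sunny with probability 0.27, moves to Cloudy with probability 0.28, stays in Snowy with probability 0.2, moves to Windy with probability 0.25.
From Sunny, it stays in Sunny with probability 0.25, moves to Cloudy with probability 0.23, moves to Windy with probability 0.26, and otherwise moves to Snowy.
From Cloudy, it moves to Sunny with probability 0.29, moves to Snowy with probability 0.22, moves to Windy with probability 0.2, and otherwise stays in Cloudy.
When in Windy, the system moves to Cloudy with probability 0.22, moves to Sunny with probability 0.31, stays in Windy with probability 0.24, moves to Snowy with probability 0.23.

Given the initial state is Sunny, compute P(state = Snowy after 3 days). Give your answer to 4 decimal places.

Propagate the distribution vector 3 days from Sunny.
After 0 days: (0.0000, 1.0000, 0.0000, 0.0000)
After 1 day: (0.2600, 0.2500, 0.2300, 0.2600)
After 2 days: (0.2274, 0.2800, 0.2542, 0.2384)
After 3 days: (0.2290, 0.2790, 0.2542, 0.2377)
P(in Snowy after 3 days) = 0.2290

0.2290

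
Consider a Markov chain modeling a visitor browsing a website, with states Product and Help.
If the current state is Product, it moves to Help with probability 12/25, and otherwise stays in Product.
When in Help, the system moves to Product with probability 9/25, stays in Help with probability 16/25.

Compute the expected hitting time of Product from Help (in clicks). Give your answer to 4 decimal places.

Let t(s) be the expected number of clicks to first reach Product from state s, with t(Product) = 0. Conditioning on the first click:
t(Help) = 1 + 0.64·t(Help)
Solving: t(Help) = 2.7778.
Expected clicks from Help to Product: 2.7778.

2.7778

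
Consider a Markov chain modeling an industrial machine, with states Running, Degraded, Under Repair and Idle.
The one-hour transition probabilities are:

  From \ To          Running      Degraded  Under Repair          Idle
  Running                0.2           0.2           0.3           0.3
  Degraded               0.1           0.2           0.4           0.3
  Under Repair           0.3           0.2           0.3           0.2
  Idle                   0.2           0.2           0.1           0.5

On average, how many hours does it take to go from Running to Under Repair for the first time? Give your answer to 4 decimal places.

Let t(s) be the expected number of hours to first reach Under Repair from state s, with t(Under Repair) = 0. Conditioning on the first hour:
t(Running) = 1 + 0.2·t(Running) + 0.2·t(Degraded) + 0.3·t(Idle)
t(Degraded) = 1 + 0.1·t(Running) + 0.2·t(Degraded) + 0.3·t(Idle)
t(Idle) = 1 + 0.2·t(Running) + 0.2·t(Degraded) + 0.5·t(Idle)
Solving: t(Running) = 4.0816, t(Degraded) = 3.6735, t(Idle) = 5.1020.
Expected hours from Running to Under Repair: 4.0816.

4.0816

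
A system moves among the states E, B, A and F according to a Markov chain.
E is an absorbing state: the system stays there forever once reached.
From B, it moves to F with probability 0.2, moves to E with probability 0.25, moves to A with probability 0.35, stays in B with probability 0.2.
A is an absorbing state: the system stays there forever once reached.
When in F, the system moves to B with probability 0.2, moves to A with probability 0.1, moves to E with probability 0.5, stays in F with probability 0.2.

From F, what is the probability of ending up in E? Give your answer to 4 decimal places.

Let h(s) be the probability of absorption at E starting from transient state s. Then h(E) = 1 and h(A) = 0. By first-step analysis:
h(B) = 0.25·1 + 0.2·h(B) + 0.35·0 + 0.2·h(F)
h(F) = 0.5·1 + 0.2·h(B) + 0.1·0 + 0.2·h(F)
Solving: h(B) = 0.5000, h(F) = 0.7500.
Starting from F, the probability is 0.7500.

0.7500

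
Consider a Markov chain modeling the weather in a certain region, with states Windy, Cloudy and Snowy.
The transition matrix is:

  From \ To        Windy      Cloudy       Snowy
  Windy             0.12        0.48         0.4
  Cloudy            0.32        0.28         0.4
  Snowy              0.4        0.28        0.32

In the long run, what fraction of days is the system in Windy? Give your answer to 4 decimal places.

0.2914

Let the stationary distribution be π with π = πP and π_1 + π_2 + π_3 = 1.
π_1 = 0.12·π_1 + 0.32·π_2 + 0.4·π_3
π_2 = 0.48·π_1 + 0.28·π_2 + 0.28·π_3
Solving with the normalization constraint gives π = (0.2914, 0.3383, 0.3704).
So the stationary probability of Windy is 0.2914.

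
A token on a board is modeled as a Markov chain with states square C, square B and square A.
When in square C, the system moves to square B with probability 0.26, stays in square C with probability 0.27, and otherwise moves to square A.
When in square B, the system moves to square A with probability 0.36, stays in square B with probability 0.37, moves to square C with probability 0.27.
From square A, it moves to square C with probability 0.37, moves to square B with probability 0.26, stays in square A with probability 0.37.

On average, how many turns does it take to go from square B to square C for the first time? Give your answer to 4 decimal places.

Let t(s) be the expected number of turns to first reach square C from state s, with t(square C) = 0. Conditioning on the first turn:
t(square B) = 1 + 0.37·t(square B) + 0.36·t(square A)
t(square A) = 1 + 0.26·t(square B) + 0.37·t(square A)
Solving: t(square B) = 3.2641, t(square A) = 2.9344.
Expected turns from square B to square C: 3.2641.

3.2641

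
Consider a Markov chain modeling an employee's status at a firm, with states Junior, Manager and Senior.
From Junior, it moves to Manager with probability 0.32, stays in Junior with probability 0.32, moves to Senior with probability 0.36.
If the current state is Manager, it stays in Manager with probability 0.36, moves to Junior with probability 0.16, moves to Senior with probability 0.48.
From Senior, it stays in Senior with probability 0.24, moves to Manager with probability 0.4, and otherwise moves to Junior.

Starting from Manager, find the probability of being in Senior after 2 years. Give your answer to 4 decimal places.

Sum over the intermediate state after 1 year:
P = P(Manager→Junior)·P(Junior→Senior) + P(Manager→Manager)·P(Manager→Senior) + P(Manager→Senior)·P(Senior→Senior)
  = 0.16×0.36 + 0.36×0.48 + 0.48×0.24
  = 0.0576 + 0.1728 + 0.1152 = 0.3456

0.3456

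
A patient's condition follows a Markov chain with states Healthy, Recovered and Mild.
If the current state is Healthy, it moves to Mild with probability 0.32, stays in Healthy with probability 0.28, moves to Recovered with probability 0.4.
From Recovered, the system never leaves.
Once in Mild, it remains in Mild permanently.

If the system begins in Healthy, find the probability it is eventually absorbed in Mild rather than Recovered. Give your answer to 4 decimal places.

0.4444

Let h(s) be the probability of absorption at Mild starting from transient state s. Then h(Mild) = 1 and h(Recovered) = 0. By first-step analysis:
h(Healthy) = 0.28·h(Healthy) + 0.4·0 + 0.32·1
Solving: h(Healthy) = 0.4444.
Starting from Healthy, the probability is 0.4444.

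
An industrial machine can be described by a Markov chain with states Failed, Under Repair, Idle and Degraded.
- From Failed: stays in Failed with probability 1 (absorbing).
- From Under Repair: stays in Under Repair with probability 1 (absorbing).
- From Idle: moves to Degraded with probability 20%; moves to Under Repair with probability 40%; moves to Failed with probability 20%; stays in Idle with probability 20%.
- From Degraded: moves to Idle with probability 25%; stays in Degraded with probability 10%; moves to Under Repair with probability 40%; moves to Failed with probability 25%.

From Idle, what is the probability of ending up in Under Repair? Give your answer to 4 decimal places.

0.6567

Let h(s) be the probability of absorption at Under Repair starting from transient state s. Then h(Under Repair) = 1 and h(Failed) = 0. By first-step analysis:
h(Idle) = 0.2·0 + 0.4·1 + 0.2·h(Idle) + 0.2·h(Degraded)
h(Degraded) = 0.25·0 + 0.4·1 + 0.25·h(Idle) + 0.1·h(Degraded)
Solving: h(Idle) = 0.6567, h(Degraded) = 0.6269.
Starting from Idle, the probability is 0.6567.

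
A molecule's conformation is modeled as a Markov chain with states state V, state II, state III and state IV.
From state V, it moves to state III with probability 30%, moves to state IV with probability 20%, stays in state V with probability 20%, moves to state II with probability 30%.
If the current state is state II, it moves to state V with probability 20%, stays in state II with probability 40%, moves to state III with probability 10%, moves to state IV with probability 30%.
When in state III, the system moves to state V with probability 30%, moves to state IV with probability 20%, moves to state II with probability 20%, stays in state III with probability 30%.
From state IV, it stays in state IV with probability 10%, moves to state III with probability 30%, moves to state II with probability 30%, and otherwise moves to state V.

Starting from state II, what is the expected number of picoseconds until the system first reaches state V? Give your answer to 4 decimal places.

4.1350

Let t(s) be the expected number of picoseconds to first reach state V from state s, with t(state V) = 0. Conditioning on the first picosecond:
t(state II) = 1 + 0.4·t(state II) + 0.1·t(state III) + 0.3·t(state IV)
t(state III) = 1 + 0.2·t(state II) + 0.3·t(state III) + 0.2·t(state IV)
t(state IV) = 1 + 0.3·t(state II) + 0.3·t(state III) + 0.1·t(state IV)
Solving: t(state II) = 4.1350, t(state III) = 3.6709, t(state IV) = 3.7131.
Expected picoseconds from state II to state V: 4.1350.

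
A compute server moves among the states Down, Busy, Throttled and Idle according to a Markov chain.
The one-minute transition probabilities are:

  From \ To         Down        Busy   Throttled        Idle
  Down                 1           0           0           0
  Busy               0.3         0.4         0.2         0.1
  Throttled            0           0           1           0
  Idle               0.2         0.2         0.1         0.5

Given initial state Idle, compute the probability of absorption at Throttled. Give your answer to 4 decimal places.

Let h(s) be the probability of absorption at Throttled starting from transient state s. Then h(Throttled) = 1 and h(Down) = 0. By first-step analysis:
h(Busy) = 0.3·0 + 0.4·h(Busy) + 0.2·1 + 0.1·h(Idle)
h(Idle) = 0.2·0 + 0.2·h(Busy) + 0.1·1 + 0.5·h(Idle)
Solving: h(Busy) = 0.3929, h(Idle) = 0.3571.
Starting from Idle, the probability is 0.3571.

0.3571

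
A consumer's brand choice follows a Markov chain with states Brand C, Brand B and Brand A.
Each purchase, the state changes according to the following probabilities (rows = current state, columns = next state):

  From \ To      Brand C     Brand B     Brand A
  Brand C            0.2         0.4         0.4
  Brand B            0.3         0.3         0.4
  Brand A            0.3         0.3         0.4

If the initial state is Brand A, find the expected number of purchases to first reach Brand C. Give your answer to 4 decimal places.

3.3333

Let t(s) be the expected number of purchases to first reach Brand C from state s, with t(Brand C) = 0. Conditioning on the first purchase:
t(Brand B) = 1 + 0.3·t(Brand B) + 0.4·t(Brand A)
t(Brand A) = 1 + 0.3·t(Brand B) + 0.4·t(Brand A)
Solving: t(Brand B) = 3.3333, t(Brand A) = 3.3333.
Expected purchases from Brand A to Brand C: 3.3333.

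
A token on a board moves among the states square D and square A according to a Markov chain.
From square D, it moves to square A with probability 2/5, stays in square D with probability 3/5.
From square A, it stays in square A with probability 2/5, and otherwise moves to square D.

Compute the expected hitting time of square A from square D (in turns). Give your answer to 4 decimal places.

2.5000

Let t(s) be the expected number of turns to first reach square A from state s, with t(square A) = 0. Conditioning on the first turn:
t(square D) = 1 + 0.6·t(square D)
Solving: t(square D) = 2.5000.
Expected turns from square D to square A: 2.5000.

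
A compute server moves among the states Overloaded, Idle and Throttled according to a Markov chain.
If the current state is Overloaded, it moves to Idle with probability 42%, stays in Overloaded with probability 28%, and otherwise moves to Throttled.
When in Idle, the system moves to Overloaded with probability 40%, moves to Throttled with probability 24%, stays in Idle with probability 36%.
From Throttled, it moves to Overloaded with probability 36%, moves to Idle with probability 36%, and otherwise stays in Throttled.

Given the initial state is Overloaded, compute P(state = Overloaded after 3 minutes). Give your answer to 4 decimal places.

Propagate the distribution vector 3 minutes from Overloaded.
After 0 minutes: (1.0000, 0.0000, 0.0000)
After 1 minute: (0.2800, 0.4200, 0.3000)
After 2 minutes: (0.3544, 0.3768, 0.2688)
After 3 minutes: (0.3467, 0.3813, 0.2720)
P(in Overloaded after 3 minutes) = 0.3467

0.3467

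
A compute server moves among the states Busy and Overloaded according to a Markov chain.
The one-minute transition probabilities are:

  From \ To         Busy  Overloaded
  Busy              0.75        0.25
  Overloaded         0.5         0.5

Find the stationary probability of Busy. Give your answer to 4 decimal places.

Let the stationary distribution be π with π = πP and π_1 + π_2 = 1.
π_1 = 0.75·π_1 + 0.5·π_2
Solving with the normalization constraint gives π = (0.6667, 0.3333).
So the stationary probability of Busy is 0.6667.

0.6667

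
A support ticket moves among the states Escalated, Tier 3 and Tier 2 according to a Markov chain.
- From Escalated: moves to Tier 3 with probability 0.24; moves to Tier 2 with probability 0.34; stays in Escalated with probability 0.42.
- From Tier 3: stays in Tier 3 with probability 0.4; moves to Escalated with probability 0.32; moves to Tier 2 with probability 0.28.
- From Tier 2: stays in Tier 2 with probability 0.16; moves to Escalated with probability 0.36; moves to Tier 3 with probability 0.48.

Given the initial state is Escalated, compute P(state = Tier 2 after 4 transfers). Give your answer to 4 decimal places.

Propagate the distribution vector 4 transfers from Escalated.
After 0 transfers: (1.0000, 0.0000, 0.0000)
After 1 transfer: (0.4200, 0.2400, 0.3400)
After 2 transfers: (0.3756, 0.3600, 0.2644)
After 3 transfers: (0.3681, 0.3611, 0.2708)
After 4 transfers: (0.3676, 0.3628, 0.2696)
P(in Tier 2 after 4 transfers) = 0.2696

0.2696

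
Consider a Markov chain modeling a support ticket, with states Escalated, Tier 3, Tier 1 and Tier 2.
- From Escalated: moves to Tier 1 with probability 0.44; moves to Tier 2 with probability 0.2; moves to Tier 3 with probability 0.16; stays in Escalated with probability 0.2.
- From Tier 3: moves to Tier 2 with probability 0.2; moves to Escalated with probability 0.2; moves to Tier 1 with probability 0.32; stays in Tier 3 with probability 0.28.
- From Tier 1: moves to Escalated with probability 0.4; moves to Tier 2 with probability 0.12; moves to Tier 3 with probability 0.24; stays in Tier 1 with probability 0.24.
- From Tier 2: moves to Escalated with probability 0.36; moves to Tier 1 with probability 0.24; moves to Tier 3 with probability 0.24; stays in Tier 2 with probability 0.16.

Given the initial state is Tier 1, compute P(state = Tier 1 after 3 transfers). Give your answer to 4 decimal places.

0.3108

Propagate the distribution vector 3 transfers from Tier 1.
After 0 transfers: (0.0000, 0.0000, 1.0000, 0.0000)
After 1 transfer: (0.4000, 0.2400, 0.2400, 0.1200)
After 2 transfers: (0.2672, 0.2176, 0.3392, 0.1760)
After 3 transfers: (0.2960, 0.2273, 0.3108, 0.1658)
P(in Tier 1 after 3 transfers) = 0.3108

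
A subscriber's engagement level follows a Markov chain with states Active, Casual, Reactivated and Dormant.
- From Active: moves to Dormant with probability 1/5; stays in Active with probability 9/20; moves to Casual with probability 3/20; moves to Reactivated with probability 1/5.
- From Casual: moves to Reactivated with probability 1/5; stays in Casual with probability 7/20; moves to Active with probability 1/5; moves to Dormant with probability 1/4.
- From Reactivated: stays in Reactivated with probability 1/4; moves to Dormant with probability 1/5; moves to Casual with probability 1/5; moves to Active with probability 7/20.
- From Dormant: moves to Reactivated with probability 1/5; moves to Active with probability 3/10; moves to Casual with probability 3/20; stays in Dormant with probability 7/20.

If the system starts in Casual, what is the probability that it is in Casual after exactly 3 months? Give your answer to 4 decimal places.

Propagate the distribution vector 3 months from Casual.
After 0 months: (0.0000, 1.0000, 0.0000, 0.0000)
After 1 month: (0.2000, 0.3500, 0.2000, 0.2500)
After 2 months: (0.3050, 0.2300, 0.2100, 0.2550)
After 3 months: (0.3333, 0.2065, 0.2105, 0.2498)
P(in Casual after 3 months) = 0.2065

0.2065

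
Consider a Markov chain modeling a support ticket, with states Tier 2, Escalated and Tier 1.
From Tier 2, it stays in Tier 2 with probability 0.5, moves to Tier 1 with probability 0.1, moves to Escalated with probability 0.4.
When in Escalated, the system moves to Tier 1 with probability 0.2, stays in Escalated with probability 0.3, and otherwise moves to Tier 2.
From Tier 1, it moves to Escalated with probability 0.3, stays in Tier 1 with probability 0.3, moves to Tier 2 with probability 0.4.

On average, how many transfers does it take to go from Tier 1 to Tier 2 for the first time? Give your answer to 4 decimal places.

Let t(s) be the expected number of transfers to first reach Tier 2 from state s, with t(Tier 2) = 0. Conditioning on the first transfer:
t(Escalated) = 1 + 0.3·t(Escalated) + 0.2·t(Tier 1)
t(Tier 1) = 1 + 0.3·t(Escalated) + 0.3·t(Tier 1)
Solving: t(Escalated) = 2.0930, t(Tier 1) = 2.3256.
Expected transfers from Tier 1 to Tier 2: 2.3256.

2.3256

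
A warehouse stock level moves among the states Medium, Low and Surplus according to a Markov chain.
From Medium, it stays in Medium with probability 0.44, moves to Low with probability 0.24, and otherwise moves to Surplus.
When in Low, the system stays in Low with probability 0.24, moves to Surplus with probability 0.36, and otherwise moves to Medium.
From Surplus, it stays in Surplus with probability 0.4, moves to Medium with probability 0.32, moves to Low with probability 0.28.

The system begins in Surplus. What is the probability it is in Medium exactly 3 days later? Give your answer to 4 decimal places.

Propagate the distribution vector 3 days from Surplus.
After 0 days: (0.0000, 0.0000, 1.0000)
After 1 day: (0.3200, 0.2800, 0.4000)
After 2 days: (0.3808, 0.2560, 0.3632)
After 3 days: (0.3862, 0.2545, 0.3593)
P(in Medium after 3 days) = 0.3862

0.3862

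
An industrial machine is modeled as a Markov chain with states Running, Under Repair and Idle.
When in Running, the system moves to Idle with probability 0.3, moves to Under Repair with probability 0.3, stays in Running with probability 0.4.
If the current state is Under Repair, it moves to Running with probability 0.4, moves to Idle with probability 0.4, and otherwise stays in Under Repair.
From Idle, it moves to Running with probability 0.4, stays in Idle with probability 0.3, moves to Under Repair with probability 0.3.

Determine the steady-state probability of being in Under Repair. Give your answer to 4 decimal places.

Let the stationary distribution be π with π = πP and π_1 + π_2 + π_3 = 1.
π_1 = 0.4·π_1 + 0.4·π_2 + 0.4·π_3
π_2 = 0.3·π_1 + 0.2·π_2 + 0.3·π_3
Solving with the normalization constraint gives π = (0.4000, 0.2727, 0.3273).
So the stationary probability of Under Repair is 0.2727.

0.2727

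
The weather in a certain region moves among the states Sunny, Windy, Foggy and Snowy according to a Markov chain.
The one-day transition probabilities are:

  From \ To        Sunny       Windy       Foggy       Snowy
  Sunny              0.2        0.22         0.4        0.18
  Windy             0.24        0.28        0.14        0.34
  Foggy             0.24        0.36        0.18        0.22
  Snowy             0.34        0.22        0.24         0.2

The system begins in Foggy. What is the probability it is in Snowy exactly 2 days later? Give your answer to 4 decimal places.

Propagate the distribution vector 2 days from Foggy.
After 0 days: (0.0000, 0.0000, 1.0000, 0.0000)
After 1 day: (0.2400, 0.3600, 0.1800, 0.2200)
After 2 days: (0.2524, 0.2668, 0.2316, 0.2492)
P(in Snowy after 2 days) = 0.2492

0.2492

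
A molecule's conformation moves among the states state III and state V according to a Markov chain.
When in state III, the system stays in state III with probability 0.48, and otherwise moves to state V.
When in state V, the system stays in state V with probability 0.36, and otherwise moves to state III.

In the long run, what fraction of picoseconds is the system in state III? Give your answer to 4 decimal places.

Let the stationary distribution be π with π = πP and π_1 + π_2 = 1.
π_1 = 0.48·π_1 + 0.64·π_2
Solving with the normalization constraint gives π = (0.5517, 0.4483).
So the stationary probability of state III is 0.5517.

0.5517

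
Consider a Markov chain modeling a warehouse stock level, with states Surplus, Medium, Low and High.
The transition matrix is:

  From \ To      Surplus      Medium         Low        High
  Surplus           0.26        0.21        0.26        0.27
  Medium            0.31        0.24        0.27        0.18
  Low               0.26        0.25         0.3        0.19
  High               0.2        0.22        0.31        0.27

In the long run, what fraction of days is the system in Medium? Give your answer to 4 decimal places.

0.2306

Let the stationary distribution be π with π = πP and π_1 + π_2 + π_3 + π_4 = 1.
π_1 = 0.26·π_1 + 0.31·π_2 + 0.26·π_3 + 0.2·π_4
π_2 = 0.21·π_1 + 0.24·π_2 + 0.25·π_3 + 0.22·π_4
π_3 = 0.26·π_1 + 0.27·π_2 + 0.3·π_3 + 0.31·π_4
Solving with the normalization constraint gives π = (0.2579, 0.2306, 0.2850, 0.2264).
So the stationary probability of Medium is 0.2306.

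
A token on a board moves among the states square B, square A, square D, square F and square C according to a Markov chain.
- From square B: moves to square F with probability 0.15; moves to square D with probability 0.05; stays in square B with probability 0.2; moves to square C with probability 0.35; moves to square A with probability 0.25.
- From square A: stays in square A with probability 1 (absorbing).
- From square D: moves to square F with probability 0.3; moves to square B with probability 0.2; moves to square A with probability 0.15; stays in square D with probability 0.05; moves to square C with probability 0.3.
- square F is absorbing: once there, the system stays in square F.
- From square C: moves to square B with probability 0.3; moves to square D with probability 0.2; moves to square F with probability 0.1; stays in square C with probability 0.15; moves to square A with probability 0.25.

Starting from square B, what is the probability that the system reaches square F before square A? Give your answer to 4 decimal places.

Let h(s) be the probability of absorption at square F starting from transient state s. Then h(square F) = 1 and h(square A) = 0. By first-step analysis:
h(square B) = 0.2·h(square B) + 0.25·0 + 0.05·h(square D) + 0.15·1 + 0.35·h(square C)
h(square D) = 0.2·h(square B) + 0.15·0 + 0.05·h(square D) + 0.3·1 + 0.3·h(square C)
h(square C) = 0.3·h(square B) + 0.25·0 + 0.2·h(square D) + 0.1·1 + 0.15·h(square C)
Solving: h(square B) = 0.3833, h(square D) = 0.5146, h(square C) = 0.3740.
Starting from square B, the probability is 0.3833.

0.3833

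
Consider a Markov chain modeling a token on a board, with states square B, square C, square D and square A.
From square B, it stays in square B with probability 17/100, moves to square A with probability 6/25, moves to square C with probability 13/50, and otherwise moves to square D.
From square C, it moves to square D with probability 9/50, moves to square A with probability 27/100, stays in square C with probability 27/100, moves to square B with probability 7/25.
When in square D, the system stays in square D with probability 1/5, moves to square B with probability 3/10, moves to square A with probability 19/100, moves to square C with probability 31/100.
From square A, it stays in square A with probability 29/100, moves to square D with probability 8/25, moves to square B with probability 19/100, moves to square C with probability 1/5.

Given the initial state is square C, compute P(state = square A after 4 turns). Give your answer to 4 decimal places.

Propagate the distribution vector 4 turns from square C.
After 0 turns: (0.0000, 1.0000, 0.0000, 0.0000)
After 1 turn: (0.2800, 0.2700, 0.1800, 0.2700)
After 2 turns: (0.2285, 0.2555, 0.2634, 0.2526)
After 3 turns: (0.2374, 0.2606, 0.2549, 0.2471)
After 4 turns: (0.2367, 0.2605, 0.2553, 0.2474)
P(in square A after 4 turns) = 0.2474

0.2474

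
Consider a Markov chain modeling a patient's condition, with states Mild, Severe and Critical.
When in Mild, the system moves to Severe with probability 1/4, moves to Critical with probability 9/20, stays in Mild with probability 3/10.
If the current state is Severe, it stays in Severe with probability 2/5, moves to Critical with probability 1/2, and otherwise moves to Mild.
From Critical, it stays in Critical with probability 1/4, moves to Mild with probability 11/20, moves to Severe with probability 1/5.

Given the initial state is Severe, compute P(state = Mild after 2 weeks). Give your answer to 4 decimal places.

Sum over the intermediate state after 1 week:
P = P(Severe→Mild)·P(Mild→Mild) + P(Severe→Severe)·P(Severe→Mild) + P(Severe→Critical)·P(Critical→Mild)
  = 0.1×0.3 + 0.4×0.1 + 0.5×0.55
  = 0.0300 + 0.0400 + 0.2750 = 0.3450

0.3450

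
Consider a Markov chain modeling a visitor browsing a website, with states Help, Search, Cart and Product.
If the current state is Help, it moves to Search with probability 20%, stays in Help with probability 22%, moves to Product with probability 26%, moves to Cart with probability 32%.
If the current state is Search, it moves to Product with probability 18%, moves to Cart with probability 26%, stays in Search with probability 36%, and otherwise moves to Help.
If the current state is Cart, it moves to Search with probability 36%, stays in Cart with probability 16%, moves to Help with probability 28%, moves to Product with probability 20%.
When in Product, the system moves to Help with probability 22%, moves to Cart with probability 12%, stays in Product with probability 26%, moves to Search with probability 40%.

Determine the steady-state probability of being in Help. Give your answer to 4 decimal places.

Let the stationary distribution be π with π = πP and π_1 + π_2 + π_3 + π_4 = 1.
π_1 = 0.22·π_1 + 0.2·π_2 + 0.28·π_3 + 0.22·π_4
π_2 = 0.2·π_1 + 0.36·π_2 + 0.36·π_3 + 0.4·π_4
π_3 = 0.32·π_1 + 0.26·π_2 + 0.16·π_3 + 0.12·π_4
Solving with the normalization constraint gives π = (0.2266, 0.3326, 0.2207, 0.2202).
So the stationary probability of Help is 0.2266.

0.2266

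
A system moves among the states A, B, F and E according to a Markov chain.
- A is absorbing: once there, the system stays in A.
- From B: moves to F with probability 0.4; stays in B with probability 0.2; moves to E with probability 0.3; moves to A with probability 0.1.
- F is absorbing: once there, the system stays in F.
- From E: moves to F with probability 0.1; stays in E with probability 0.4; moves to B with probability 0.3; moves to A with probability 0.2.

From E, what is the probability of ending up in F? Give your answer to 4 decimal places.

Let h(s) be the probability of absorption at F starting from transient state s. Then h(F) = 1 and h(A) = 0. By first-step analysis:
h(B) = 0.1·0 + 0.2·h(B) + 0.4·1 + 0.3·h(E)
h(E) = 0.2·0 + 0.3·h(B) + 0.1·1 + 0.4·h(E)
Solving: h(B) = 0.6923, h(E) = 0.5128.
Starting from E, the probability is 0.5128.

0.5128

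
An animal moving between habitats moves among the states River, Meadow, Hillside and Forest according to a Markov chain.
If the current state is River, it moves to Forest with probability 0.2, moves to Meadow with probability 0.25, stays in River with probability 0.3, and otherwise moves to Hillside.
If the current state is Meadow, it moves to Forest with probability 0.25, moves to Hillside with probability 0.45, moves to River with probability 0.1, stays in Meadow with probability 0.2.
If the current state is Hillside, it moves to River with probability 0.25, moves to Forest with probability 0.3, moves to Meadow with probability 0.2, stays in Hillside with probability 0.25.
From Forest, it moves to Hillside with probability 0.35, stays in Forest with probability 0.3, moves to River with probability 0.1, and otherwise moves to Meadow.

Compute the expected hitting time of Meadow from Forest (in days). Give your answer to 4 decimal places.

Let t(s) be the expected number of days to first reach Meadow from state s, with t(Meadow) = 0. Conditioning on the first day:
t(River) = 1 + 0.3·t(River) + 0.25·t(Hillside) + 0.2·t(Forest)
t(Hillside) = 1 + 0.25·t(River) + 0.25·t(Hillside) + 0.3·t(Forest)
t(Forest) = 1 + 0.1·t(River) + 0.35·t(Hillside) + 0.3·t(Forest)
Solving: t(River) = 4.2331, t(Hillside) = 4.4471, t(Forest) = 4.2568.
Expected days from Forest to Meadow: 4.2568.

4.2568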